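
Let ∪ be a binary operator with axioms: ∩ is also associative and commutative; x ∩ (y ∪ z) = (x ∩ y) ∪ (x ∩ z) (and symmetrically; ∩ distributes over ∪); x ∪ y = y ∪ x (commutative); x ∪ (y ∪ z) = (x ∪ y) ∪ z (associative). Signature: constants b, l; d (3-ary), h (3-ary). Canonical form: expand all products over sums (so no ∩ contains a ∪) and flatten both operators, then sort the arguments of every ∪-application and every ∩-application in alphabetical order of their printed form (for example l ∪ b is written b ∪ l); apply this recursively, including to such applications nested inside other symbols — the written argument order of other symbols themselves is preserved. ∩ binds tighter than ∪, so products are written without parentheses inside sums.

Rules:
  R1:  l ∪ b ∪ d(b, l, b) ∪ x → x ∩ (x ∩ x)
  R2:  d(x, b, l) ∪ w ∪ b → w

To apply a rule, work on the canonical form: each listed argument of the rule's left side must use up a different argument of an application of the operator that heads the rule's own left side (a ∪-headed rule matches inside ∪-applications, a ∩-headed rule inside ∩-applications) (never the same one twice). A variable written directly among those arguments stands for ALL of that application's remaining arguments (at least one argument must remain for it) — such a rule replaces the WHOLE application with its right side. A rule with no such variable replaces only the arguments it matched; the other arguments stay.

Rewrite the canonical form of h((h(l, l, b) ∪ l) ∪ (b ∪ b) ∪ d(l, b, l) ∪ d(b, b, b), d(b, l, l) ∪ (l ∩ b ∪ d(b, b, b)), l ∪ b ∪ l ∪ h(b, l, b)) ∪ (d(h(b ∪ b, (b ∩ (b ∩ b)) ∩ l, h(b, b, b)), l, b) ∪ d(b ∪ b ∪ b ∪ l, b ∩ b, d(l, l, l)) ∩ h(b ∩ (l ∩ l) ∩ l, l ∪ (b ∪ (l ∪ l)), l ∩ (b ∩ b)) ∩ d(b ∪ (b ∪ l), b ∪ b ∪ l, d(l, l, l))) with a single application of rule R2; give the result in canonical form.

Canonical form:  d(b ∪ b ∪ b ∪ l, b ∩ b, d(l, l, l)) ∩ d(b ∪ b ∪ l, b ∪ b ∪ l, d(l, l, l)) ∩ h(b ∩ l ∩ l ∩ l, b ∪ l ∪ l ∪ l, b ∩ b ∩ l) ∪ d(h(b ∪ b, b ∩ b ∩ b ∩ l, h(b, b, b)), l, b) ∪ h(b ∪ b ∪ d(b, b, b) ∪ d(l, b, l) ∪ h(l, l, b) ∪ l, b ∩ l ∪ d(b, b, b) ∪ d(b, l, l), b ∪ h(b, l, b) ∪ l ∪ l)
Match R2:  consume b, d(l, b, l);  w := b ∪ d(b, b, b) ∪ h(l, l, b) ∪ l, x := l
Every leftover argument binds to the variable; the entire application is replaced.
Result:  d(b ∪ b ∪ b ∪ l, b ∩ b, d(l, l, l)) ∩ d(b ∪ b ∪ l, b ∪ b ∪ l, d(l, l, l)) ∩ h(b ∩ l ∩ l ∩ l, b ∪ l ∪ l ∪ l, b ∩ b ∩ l) ∪ d(h(b ∪ b, b ∩ b ∩ b ∩ l, h(b, b, b)), l, b) ∪ h(b ∪ d(b, b, b) ∪ h(l, l, b) ∪ l, b ∩ l ∪ d(b, b, b) ∪ d(b, l, l), b ∪ h(b, l, b) ∪ l ∪ l)

Answer: d(b ∪ b ∪ b ∪ l, b ∩ b, d(l, l, l)) ∩ d(b ∪ b ∪ l, b ∪ b ∪ l, d(l, l, l)) ∩ h(b ∩ l ∩ l ∩ l, b ∪ l ∪ l ∪ l, b ∩ b ∩ l) ∪ d(h(b ∪ b, b ∩ b ∩ b ∩ l, h(b, b, b)), l, b) ∪ h(b ∪ d(b, b, b) ∪ h(l, l, b) ∪ l, b ∩ l ∪ d(b, b, b) ∪ d(b, l, l), b ∪ h(b, l, b) ∪ l ∪ l)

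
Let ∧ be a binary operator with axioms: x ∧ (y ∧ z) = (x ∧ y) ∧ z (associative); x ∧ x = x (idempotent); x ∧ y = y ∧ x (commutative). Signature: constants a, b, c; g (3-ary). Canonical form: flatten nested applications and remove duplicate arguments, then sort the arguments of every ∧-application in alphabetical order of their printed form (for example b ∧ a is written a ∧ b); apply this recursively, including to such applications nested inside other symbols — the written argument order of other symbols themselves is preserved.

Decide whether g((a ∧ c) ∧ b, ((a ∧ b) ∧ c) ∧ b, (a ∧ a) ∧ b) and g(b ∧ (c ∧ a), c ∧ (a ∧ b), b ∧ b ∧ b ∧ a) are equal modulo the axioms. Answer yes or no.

Left:  g((a ∧ c) ∧ b, ((a ∧ b) ∧ c) ∧ b, (a ∧ a) ∧ b)
  Descend into:  ((a ∧ b) ∧ c) ∧ b
  Flatten:  a ∧ b ∧ c ∧ b
  Deduplicate:  drop duplicate b
  Sort:  a ∧ b ∧ c
  Reassemble:  g(a ∧ b ∧ c, a ∧ b ∧ c, a ∧ b)
Right:  g(b ∧ (c ∧ a), c ∧ (a ∧ b), b ∧ b ∧ b ∧ a)
  Work inside:  b ∧ b ∧ b ∧ a
  Drop duplicates:  drop duplicate b, b
  Order the arguments:  a ∧ b
  Rebuild:  g(a ∧ b ∧ c, a ∧ b ∧ c, a ∧ b)

Answer: yes — both canonical forms are g(a ∧ b ∧ c, a ∧ b ∧ c, a ∧ b)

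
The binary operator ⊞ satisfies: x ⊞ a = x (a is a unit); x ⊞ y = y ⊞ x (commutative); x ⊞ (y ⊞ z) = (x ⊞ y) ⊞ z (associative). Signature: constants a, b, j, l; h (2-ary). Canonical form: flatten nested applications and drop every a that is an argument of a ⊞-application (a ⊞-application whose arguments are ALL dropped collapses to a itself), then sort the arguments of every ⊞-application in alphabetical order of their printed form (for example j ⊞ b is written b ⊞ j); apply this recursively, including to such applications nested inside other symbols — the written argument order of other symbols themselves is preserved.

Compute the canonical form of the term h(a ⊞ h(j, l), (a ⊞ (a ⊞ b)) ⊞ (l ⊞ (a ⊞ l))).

Answer: h(h(j, l), b ⊞ l ⊞ l)

Derivation:
Descend into:  (a ⊞ (a ⊞ b)) ⊞ (l ⊞ (a ⊞ l))
Flatten:  a ⊞ a ⊞ b ⊞ l ⊞ a ⊞ l
Drop the unit:  drop a (×3)
Sort:  b ⊞ l ⊞ l
Reassemble:  h(h(j, l), b ⊞ l ⊞ l)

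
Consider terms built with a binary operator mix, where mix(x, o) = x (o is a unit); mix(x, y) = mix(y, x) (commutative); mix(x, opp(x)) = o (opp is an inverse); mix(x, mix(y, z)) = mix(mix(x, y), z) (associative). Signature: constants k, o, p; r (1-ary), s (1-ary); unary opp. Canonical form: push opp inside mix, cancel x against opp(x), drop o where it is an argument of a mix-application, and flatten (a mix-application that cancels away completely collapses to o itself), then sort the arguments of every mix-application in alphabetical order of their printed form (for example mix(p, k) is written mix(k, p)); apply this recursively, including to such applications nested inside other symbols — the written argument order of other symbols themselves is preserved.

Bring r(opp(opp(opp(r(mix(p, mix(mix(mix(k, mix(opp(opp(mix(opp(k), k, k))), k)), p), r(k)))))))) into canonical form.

Answer: r(opp(r(mix(k, k, k, p, p, r(k)))))

Derivation:
Descend into:  mix(p, mix(mix(mix(k, mix(opp(opp(mix(opp(k), k, k))), k)), p), r(k)))
Push opp inside:  distribute opp over mix and collapse double opp
Collect terms:  mix(p, p, k, k, k, r(k))
Order the arguments:  mix(k, k, k, p, p, r(k))
Reassemble:  r(opp(r(mix(k, k, k, p, p, r(k)))))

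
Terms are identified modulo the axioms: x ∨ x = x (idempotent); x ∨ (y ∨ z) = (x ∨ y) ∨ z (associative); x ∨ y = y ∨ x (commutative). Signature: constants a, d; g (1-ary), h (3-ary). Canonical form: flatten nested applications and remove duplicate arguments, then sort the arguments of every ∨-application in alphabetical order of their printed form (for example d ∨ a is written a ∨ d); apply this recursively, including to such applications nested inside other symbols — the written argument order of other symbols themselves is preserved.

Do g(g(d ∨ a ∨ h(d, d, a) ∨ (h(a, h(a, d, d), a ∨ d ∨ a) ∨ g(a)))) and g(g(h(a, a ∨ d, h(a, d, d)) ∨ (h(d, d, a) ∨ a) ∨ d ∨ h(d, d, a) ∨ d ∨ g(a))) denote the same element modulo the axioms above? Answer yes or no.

Left:  g(g(d ∨ a ∨ h(d, d, a) ∨ (h(a, h(a, d, d), a ∨ d ∨ a) ∨ g(a))))
  Descend into:  d ∨ a ∨ h(d, d, a) ∨ (h(a, h(a, d, d), a ∨ d ∨ a) ∨ g(a))
  Flatten:  d ∨ a ∨ h(d, d, a) ∨ h(a, h(a, d, d), a ∨ d ∨ a) ∨ g(a)
  Simplify inside:  h(a, h(a, d, d), a ∨ d ∨ a)  →  h(a, h(a, d, d), a ∨ d)
  Sort:  a ∨ d ∨ g(a) ∨ h(a, h(a, d, d), a ∨ d) ∨ h(d, d, a)
  Reassemble:  g(g(a ∨ d ∨ g(a) ∨ h(a, h(a, d, d), a ∨ d) ∨ h(d, d, a)))
Right:  g(g(h(a, a ∨ d, h(a, d, d)) ∨ (h(d, d, a) ∨ a) ∨ d ∨ h(d, d, a) ∨ d ∨ g(a)))
  Focus inside:  h(a, a ∨ d, h(a, d, d)) ∨ (h(d, d, a) ∨ a) ∨ d ∨ h(d, d, a) ∨ d ∨ g(a)
  Flatten:  h(a, a ∨ d, h(a, d, d)) ∨ h(d, d, a) ∨ a ∨ d ∨ h(d, d, a) ∨ d ∨ g(a)
  Drop duplicates:  drop duplicate h(d, d, a), d
  Sort arguments:  a ∨ d ∨ g(a) ∨ h(a, a ∨ d, h(a, d, d)) ∨ h(d, d, a)
  Rebuild:  g(g(a ∨ d ∨ g(a) ∨ h(a, a ∨ d, h(a, d, d)) ∨ h(d, d, a)))

Answer: no — g(g(a ∨ d ∨ g(a) ∨ h(a, h(a, d, d), a ∨ d) ∨ h(d, d, a))) vs g(g(a ∨ d ∨ g(a) ∨ h(a, a ∨ d, h(a, d, d)) ∨ h(d, d, a)))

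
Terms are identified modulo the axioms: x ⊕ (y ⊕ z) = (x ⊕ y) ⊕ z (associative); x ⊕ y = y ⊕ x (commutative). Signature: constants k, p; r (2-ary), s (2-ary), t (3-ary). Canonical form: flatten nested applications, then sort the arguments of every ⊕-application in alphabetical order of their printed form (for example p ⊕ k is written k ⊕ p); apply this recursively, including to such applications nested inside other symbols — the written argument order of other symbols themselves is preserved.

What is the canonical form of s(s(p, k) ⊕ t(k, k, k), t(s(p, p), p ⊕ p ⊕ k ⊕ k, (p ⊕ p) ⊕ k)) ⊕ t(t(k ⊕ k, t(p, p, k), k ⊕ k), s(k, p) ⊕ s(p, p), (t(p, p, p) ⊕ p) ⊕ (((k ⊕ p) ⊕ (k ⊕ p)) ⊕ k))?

Canonicalize subterm:  s(s(p, k) ⊕ t(k, k, k), t(s(p, p), p ⊕ p ⊕ k ⊕ k, (p ⊕ p) ⊕ k))  →  s(s(p, k) ⊕ t(k, k, k), t(s(p, p), k ⊕ k ⊕ p ⊕ p, k ⊕ p ⊕ p))
Inside:  t(t(k ⊕ k, t(p, p, k), k ⊕ k), s(k, p) ⊕ s(p, p), (t(p, p, p) ⊕ p) ⊕ (((k ⊕ p) ⊕ (k ⊕ p)) ⊕ k))  →  t(t(k ⊕ k, t(p, p, k), k ⊕ k), s(k, p) ⊕ s(p, p), k ⊕ k ⊕ k ⊕ p ⊕ p ⊕ p ⊕ t(p, p, p))
Sort arguments:  s(s(p, k) ⊕ t(k, k, k), t(s(p, p), k ⊕ k ⊕ p ⊕ p, k ⊕ p ⊕ p)) ⊕ t(t(k ⊕ k, t(p, p, k), k ⊕ k), s(k, p) ⊕ s(p, p), k ⊕ k ⊕ k ⊕ p ⊕ p ⊕ p ⊕ t(p, p, p))

Answer: s(s(p, k) ⊕ t(k, k, k), t(s(p, p), k ⊕ k ⊕ p ⊕ p, k ⊕ p ⊕ p)) ⊕ t(t(k ⊕ k, t(p, p, k), k ⊕ k), s(k, p) ⊕ s(p, p), k ⊕ k ⊕ k ⊕ p ⊕ p ⊕ p ⊕ t(p, p, p))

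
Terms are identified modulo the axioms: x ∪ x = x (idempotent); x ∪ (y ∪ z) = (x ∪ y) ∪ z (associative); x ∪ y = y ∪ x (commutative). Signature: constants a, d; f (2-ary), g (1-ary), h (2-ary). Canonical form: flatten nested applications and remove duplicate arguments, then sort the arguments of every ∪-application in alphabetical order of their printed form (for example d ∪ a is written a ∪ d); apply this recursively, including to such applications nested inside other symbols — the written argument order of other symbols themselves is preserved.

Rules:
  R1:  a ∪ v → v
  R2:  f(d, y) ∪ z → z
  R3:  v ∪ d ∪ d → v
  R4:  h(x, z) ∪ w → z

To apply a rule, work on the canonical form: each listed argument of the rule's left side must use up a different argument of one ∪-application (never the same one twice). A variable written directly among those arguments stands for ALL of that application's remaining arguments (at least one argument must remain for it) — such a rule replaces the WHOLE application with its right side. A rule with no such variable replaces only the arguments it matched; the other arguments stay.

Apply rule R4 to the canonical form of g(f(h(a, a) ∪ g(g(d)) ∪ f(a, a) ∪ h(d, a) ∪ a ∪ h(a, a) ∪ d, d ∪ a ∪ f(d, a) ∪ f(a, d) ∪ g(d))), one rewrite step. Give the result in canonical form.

Canonical form:  g(f(a ∪ d ∪ f(a, a) ∪ g(g(d)) ∪ h(a, a) ∪ h(d, a), a ∪ d ∪ f(a, d) ∪ f(d, a) ∪ g(d)))
R4 matches:  uses h(a, a);  w := a ∪ d ∪ f(a, a) ∪ g(g(d)) ∪ h(d, a), x := a, z := a
The extension variable absorbs all remaining arguments, so the whole application is rewritten.
New term:  g(f(a, a ∪ d ∪ f(a, d) ∪ f(d, a) ∪ g(d)))

Answer: g(f(a, a ∪ d ∪ f(a, d) ∪ f(d, a) ∪ g(d)))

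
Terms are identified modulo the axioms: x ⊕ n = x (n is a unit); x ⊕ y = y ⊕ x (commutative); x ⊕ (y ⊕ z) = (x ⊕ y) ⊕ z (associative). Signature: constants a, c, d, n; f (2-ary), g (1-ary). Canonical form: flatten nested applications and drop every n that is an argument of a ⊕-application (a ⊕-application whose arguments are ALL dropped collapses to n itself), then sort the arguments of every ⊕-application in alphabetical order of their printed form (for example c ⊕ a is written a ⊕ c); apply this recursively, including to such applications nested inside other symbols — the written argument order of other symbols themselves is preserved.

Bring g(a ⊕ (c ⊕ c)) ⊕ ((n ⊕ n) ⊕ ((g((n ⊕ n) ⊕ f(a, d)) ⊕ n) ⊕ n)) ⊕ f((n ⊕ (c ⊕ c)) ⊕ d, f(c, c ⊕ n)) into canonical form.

Flatten:  g(a ⊕ (c ⊕ c)) ⊕ n ⊕ n ⊕ g((n ⊕ n) ⊕ f(a, d)) ⊕ n ⊕ n ⊕ f((n ⊕ (c ⊕ c)) ⊕ d, f(c, c ⊕ n))
Inside:  g(a ⊕ (c ⊕ c))  →  g(a ⊕ c ⊕ c)
Inside:  g((n ⊕ n) ⊕ f(a, d))  →  g(f(a, d))
Simplify inside:  f((n ⊕ (c ⊕ c)) ⊕ d, f(c, c ⊕ n))  →  f(c ⊕ c ⊕ d, f(c, c))
Drop the unit:  drop n (×4)
Sort:  f(c ⊕ c ⊕ d, f(c, c)) ⊕ g(a ⊕ c ⊕ c) ⊕ g(f(a, d))

Answer: f(c ⊕ c ⊕ d, f(c, c)) ⊕ g(a ⊕ c ⊕ c) ⊕ g(f(a, d))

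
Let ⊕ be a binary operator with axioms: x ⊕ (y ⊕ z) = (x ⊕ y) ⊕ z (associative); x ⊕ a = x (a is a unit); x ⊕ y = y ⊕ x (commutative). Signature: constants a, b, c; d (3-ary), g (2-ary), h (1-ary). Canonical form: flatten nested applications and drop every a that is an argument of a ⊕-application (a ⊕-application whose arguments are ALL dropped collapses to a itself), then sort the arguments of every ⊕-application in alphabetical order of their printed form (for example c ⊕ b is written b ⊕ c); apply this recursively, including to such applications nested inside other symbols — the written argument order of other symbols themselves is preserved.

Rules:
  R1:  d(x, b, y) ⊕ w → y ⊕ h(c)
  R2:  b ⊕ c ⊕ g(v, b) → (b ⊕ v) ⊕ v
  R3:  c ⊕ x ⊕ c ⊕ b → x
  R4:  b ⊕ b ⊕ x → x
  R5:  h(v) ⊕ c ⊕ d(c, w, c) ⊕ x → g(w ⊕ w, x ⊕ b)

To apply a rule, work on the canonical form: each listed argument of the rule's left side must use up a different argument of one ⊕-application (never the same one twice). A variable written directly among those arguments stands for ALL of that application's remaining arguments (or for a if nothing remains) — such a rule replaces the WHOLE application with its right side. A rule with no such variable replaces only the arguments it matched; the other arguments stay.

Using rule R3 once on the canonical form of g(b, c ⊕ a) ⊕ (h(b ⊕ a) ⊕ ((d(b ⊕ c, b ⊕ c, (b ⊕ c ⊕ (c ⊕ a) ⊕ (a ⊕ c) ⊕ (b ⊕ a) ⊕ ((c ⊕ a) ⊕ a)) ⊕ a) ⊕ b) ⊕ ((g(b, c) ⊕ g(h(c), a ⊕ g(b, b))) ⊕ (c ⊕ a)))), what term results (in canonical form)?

Canonical form:  b ⊕ c ⊕ d(b ⊕ c, b ⊕ c, b ⊕ b ⊕ c ⊕ c ⊕ c ⊕ c) ⊕ g(b, c) ⊕ g(b, c) ⊕ g(h(c), g(b, b)) ⊕ h(b)
R3 matches:  uses b, c, c;  x := b ⊕ c ⊕ c
Every leftover argument binds to the variable; the entire application is replaced.
Result:  b ⊕ c ⊕ d(b ⊕ c, b ⊕ c, b ⊕ c ⊕ c) ⊕ g(b, c) ⊕ g(b, c) ⊕ g(h(c), g(b, b)) ⊕ h(b)

Answer: b ⊕ c ⊕ d(b ⊕ c, b ⊕ c, b ⊕ c ⊕ c) ⊕ g(b, c) ⊕ g(b, c) ⊕ g(h(c), g(b, b)) ⊕ h(b)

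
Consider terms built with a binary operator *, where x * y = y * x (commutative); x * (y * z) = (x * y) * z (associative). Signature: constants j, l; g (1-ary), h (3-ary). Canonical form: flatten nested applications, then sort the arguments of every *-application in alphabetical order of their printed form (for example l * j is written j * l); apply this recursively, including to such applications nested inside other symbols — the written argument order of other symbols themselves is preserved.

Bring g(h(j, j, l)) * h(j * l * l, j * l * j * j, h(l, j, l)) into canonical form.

Canonicalize subterm:  h(j * l * l, j * l * j * j, h(l, j, l))  →  h(j * l * l, j * j * j * l, h(l, j, l))
Order the arguments:  g(h(j, j, l)) * h(j * l * l, j * j * j * l, h(l, j, l))

Answer: g(h(j, j, l)) * h(j * l * l, j * j * j * l, h(l, j, l))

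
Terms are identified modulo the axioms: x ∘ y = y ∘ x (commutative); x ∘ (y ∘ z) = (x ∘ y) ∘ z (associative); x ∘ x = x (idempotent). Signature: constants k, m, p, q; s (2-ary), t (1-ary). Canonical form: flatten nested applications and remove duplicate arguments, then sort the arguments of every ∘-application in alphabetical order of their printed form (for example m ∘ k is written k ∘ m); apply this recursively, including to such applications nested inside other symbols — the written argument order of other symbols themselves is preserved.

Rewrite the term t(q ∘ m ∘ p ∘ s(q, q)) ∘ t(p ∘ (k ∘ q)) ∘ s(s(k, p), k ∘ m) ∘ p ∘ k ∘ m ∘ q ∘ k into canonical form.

Answer: k ∘ m ∘ p ∘ q ∘ s(s(k, p), k ∘ m) ∘ t(k ∘ p ∘ q) ∘ t(m ∘ p ∘ q ∘ s(q, q))

Derivation:
Inside:  t(q ∘ m ∘ p ∘ s(q, q))  →  t(m ∘ p ∘ q ∘ s(q, q))
Simplify inside:  t(p ∘ (k ∘ q))  →  t(k ∘ p ∘ q)
Deduplicate:  drop duplicate k
Sort:  k ∘ m ∘ p ∘ q ∘ s(s(k, p), k ∘ m) ∘ t(k ∘ p ∘ q) ∘ t(m ∘ p ∘ q ∘ s(q, q))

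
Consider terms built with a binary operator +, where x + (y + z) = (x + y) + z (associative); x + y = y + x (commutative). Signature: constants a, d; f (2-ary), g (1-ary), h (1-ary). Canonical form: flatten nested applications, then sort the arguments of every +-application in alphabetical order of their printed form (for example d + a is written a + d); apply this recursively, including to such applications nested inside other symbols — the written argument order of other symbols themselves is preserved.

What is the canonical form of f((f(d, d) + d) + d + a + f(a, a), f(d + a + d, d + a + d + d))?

Work inside:  (f(d, d) + d) + d + a + f(a, a)
Un-nest:  f(d, d) + d + d + a + f(a, a)
Order the arguments:  a + d + d + f(a, a) + f(d, d)
Rebuild:  f(a + d + d + f(a, a) + f(d, d), f(a + d + d, a + d + d + d))

Answer: f(a + d + d + f(a, a) + f(d, d), f(a + d + d, a + d + d + d))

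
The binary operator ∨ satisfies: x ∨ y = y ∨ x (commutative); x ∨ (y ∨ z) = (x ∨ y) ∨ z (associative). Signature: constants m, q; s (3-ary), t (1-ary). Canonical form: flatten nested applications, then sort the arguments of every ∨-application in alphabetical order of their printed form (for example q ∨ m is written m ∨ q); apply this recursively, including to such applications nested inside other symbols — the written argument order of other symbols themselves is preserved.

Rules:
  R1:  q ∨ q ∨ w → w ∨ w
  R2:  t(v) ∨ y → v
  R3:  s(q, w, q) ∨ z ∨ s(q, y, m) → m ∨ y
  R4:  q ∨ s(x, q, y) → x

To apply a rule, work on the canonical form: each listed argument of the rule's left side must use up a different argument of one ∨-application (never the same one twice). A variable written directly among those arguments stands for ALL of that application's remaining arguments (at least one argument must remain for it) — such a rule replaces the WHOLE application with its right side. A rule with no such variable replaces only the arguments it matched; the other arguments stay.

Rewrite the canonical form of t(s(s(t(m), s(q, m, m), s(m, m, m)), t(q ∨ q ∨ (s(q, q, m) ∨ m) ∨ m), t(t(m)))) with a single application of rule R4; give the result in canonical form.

Canonical form:  t(s(s(t(m), s(q, m, m), s(m, m, m)), t(m ∨ m ∨ q ∨ q ∨ s(q, q, m)), t(t(m))))
Apply R4:  consuming q, s(q, q, m);  x := q, y := m
Result:  t(s(s(t(m), s(q, m, m), s(m, m, m)), t(m ∨ m ∨ q ∨ q), t(t(m))))

Answer: t(s(s(t(m), s(q, m, m), s(m, m, m)), t(m ∨ m ∨ q ∨ q), t(t(m))))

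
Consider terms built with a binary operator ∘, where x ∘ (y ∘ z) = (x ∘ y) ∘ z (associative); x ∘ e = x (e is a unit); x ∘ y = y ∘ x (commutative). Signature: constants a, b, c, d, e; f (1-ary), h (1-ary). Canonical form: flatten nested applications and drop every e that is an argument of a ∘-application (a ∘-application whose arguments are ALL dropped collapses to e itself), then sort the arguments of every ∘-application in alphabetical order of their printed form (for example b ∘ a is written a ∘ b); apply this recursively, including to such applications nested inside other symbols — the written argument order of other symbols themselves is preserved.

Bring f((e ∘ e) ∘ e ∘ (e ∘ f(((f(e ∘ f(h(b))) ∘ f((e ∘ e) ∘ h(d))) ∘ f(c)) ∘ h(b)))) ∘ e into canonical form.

Answer: f(f(f(c) ∘ f(f(h(b))) ∘ f(h(d)) ∘ h(b)))

Derivation:
Canonicalize subterm:  f((e ∘ e) ∘ e ∘ (e ∘ f(((f(e ∘ f(h(b))) ∘ f((e ∘ e) ∘ h(d))) ∘ f(c)) ∘ h(b))))  →  f(f(f(c) ∘ f(f(h(b))) ∘ f(h(d)) ∘ h(b)))
Units out:  drop e
Sort arguments:  f(f(f(c) ∘ f(f(h(b))) ∘ f(h(d)) ∘ h(b)))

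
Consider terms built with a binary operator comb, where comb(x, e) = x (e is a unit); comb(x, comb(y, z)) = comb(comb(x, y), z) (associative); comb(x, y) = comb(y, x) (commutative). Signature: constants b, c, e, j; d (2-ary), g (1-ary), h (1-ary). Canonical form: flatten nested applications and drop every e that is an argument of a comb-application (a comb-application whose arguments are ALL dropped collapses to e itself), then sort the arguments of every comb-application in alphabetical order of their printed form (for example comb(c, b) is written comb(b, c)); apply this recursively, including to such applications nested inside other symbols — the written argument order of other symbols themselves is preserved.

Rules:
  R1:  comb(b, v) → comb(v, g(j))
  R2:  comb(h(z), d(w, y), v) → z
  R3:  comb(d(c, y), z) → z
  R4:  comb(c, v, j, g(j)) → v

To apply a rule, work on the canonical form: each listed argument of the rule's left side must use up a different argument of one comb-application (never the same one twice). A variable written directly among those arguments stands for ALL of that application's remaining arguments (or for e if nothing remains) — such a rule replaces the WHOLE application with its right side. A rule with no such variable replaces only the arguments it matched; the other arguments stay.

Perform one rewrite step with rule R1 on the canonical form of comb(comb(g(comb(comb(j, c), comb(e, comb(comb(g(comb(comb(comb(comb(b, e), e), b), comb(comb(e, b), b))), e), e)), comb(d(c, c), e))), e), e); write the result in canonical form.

Answer: g(comb(c, d(c, c), g(comb(b, b, b, g(j))), j))

Derivation:
Canonical form:  g(comb(c, d(c, c), g(comb(b, b, b, b)), j))
R1 matches:  uses b;  v := comb(b, b, b)
Every leftover argument binds to the variable; the entire application is replaced.
Giving:  g(comb(c, d(c, c), g(comb(b, b, b, g(j))), j))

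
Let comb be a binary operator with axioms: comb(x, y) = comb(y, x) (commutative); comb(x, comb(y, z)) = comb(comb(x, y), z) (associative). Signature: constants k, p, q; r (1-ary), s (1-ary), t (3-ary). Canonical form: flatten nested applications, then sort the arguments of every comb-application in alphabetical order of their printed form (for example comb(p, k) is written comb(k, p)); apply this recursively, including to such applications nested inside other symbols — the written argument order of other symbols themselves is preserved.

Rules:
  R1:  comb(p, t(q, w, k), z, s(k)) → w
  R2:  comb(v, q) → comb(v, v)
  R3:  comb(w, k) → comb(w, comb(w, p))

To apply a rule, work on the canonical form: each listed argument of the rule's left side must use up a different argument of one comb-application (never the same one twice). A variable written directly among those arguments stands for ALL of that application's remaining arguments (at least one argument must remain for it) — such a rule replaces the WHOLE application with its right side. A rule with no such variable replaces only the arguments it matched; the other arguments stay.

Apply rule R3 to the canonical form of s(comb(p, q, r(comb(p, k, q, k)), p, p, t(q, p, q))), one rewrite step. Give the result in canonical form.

Answer: s(comb(p, p, p, q, r(comb(k, k, p, p, p, q, q)), t(q, p, q)))

Derivation:
Canonical form:  s(comb(p, p, p, q, r(comb(k, k, p, q)), t(q, p, q)))
Apply R3:  consuming k;  w := comb(k, p, q)
The variable takes the whole remainder — replace the entire application.
Result:  s(comb(p, p, p, q, r(comb(k, k, p, p, p, q, q)), t(q, p, q)))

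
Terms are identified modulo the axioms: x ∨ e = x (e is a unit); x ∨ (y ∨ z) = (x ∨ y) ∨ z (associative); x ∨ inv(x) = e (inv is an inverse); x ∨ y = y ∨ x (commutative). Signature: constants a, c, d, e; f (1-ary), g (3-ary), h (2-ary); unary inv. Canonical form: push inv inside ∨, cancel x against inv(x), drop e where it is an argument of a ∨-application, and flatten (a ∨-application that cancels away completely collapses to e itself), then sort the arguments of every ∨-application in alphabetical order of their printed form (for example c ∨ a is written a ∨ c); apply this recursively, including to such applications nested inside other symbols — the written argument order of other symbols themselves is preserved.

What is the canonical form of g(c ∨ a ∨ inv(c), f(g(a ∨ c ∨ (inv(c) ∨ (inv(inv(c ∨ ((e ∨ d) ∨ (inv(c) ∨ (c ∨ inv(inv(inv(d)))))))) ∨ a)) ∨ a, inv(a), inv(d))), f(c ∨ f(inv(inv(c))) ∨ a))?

Answer: g(a, f(g(a ∨ a ∨ a ∨ c, inv(a), inv(d))), f(a ∨ c ∨ f(c)))

Derivation:
Descend into:  a ∨ c ∨ (inv(c) ∨ (inv(inv(c ∨ ((e ∨ d) ∨ (inv(c) ∨ (c ∨ inv(inv(inv(d)))))))) ∨ a)) ∨ a
Push inv inside:  distribute inv over ∨ and collapse double inv
Inverses cancel:  d cancels
Collect:  a ∨ a ∨ a ∨ c
Rebuild:  g(a, f(g(a ∨ a ∨ a ∨ c, inv(a), inv(d))), f(a ∨ c ∨ f(c)))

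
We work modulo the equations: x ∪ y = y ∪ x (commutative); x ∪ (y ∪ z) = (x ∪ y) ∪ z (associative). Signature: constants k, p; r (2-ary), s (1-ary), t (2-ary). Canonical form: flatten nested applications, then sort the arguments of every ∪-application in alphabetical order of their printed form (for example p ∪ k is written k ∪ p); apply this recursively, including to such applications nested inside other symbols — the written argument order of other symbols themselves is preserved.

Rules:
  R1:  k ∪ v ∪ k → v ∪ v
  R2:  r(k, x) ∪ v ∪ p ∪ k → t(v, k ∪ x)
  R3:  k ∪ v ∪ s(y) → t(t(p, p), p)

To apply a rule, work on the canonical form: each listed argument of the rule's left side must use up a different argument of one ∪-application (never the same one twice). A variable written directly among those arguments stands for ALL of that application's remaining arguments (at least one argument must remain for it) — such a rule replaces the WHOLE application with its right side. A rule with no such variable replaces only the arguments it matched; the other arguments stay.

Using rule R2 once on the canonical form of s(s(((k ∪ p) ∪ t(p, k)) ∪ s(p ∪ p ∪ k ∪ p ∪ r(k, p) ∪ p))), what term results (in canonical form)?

Answer: s(s(k ∪ p ∪ s(t(p ∪ p ∪ p, k ∪ p)) ∪ t(p, k)))

Derivation:
Canonical form:  s(s(k ∪ p ∪ s(k ∪ p ∪ p ∪ p ∪ p ∪ r(k, p)) ∪ t(p, k)))
Match R2:  consume k, p, r(k, p);  v := p ∪ p ∪ p, x := p
Every leftover argument binds to the variable; the entire application is replaced.
New term:  s(s(k ∪ p ∪ s(t(p ∪ p ∪ p, k ∪ p)) ∪ t(p, k)))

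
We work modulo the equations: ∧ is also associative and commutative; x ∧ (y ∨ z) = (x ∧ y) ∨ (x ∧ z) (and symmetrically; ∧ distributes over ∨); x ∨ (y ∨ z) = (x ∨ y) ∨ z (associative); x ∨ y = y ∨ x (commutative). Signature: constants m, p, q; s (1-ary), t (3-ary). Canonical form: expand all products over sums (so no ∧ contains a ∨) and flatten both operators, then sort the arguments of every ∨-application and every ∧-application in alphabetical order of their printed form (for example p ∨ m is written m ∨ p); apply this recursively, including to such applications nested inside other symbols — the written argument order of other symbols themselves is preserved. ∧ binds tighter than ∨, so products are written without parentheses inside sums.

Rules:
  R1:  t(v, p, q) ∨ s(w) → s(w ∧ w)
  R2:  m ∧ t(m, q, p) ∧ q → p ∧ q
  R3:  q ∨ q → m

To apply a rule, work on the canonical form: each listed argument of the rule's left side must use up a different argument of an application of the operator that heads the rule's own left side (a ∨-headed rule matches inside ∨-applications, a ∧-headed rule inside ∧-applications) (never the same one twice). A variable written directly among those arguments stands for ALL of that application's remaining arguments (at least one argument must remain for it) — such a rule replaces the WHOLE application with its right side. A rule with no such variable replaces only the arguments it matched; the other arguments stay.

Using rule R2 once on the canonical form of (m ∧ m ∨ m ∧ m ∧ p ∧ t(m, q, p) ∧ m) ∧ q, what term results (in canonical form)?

Canonical form:  m ∧ m ∧ m ∧ p ∧ q ∧ t(m, q, p) ∨ m ∧ m ∧ q
R2 matches:  uses m, q, t(m, q, p)
New term:  m ∧ m ∧ p ∧ p ∧ q ∨ m ∧ m ∧ q

Answer: m ∧ m ∧ p ∧ p ∧ q ∨ m ∧ m ∧ q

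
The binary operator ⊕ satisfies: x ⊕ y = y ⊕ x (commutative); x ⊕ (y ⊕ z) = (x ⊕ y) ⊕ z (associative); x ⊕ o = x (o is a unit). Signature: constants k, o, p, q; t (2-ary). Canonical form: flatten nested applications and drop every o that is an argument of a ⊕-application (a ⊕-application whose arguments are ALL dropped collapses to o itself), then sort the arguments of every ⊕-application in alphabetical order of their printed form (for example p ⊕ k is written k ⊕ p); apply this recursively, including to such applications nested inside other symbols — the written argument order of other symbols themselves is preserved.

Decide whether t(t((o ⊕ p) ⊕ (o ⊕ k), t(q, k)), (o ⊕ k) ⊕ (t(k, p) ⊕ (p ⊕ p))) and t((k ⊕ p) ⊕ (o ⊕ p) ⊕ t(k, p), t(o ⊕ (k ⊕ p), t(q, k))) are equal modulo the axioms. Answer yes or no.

Answer: no — t(t(k ⊕ p, t(q, k)), k ⊕ p ⊕ p ⊕ t(k, p)) vs t(k ⊕ p ⊕ p ⊕ t(k, p), t(k ⊕ p, t(q, k)))

Derivation:
Left:  t(t((o ⊕ p) ⊕ (o ⊕ k), t(q, k)), (o ⊕ k) ⊕ (t(k, p) ⊕ (p ⊕ p)))
  Descend into:  (o ⊕ k) ⊕ (t(k, p) ⊕ (p ⊕ p))
  Un-nest:  o ⊕ k ⊕ t(k, p) ⊕ p ⊕ p
  Unit:  drop o
  Order the arguments:  k ⊕ p ⊕ p ⊕ t(k, p)
  Reassemble:  t(t(k ⊕ p, t(q, k)), k ⊕ p ⊕ p ⊕ t(k, p))
Right:  t((k ⊕ p) ⊕ (o ⊕ p) ⊕ t(k, p), t(o ⊕ (k ⊕ p), t(q, k)))
  Focus inside:  (k ⊕ p) ⊕ (o ⊕ p) ⊕ t(k, p)
  Merge nested applications:  k ⊕ p ⊕ o ⊕ p ⊕ t(k, p)
  Units out:  drop o
  Sort arguments:  k ⊕ p ⊕ p ⊕ t(k, p)
  Rebuild:  t(k ⊕ p ⊕ p ⊕ t(k, p), t(k ⊕ p, t(q, k)))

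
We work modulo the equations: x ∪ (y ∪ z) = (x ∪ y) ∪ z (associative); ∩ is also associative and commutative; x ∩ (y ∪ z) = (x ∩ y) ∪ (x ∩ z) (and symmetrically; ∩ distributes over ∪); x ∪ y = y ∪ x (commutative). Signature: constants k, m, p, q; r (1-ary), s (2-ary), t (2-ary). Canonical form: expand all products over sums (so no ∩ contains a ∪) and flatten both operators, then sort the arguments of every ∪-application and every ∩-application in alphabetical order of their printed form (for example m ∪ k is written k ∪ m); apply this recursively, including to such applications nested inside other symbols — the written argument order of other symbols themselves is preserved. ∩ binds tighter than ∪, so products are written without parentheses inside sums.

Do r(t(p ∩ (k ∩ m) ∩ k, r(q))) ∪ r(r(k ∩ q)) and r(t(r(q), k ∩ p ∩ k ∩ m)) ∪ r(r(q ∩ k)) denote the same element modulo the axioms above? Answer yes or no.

Left:  r(t(p ∩ (k ∩ m) ∩ k, r(q))) ∪ r(r(k ∩ q))
  Flatten:  r(t(k ∩ k ∩ m ∩ p, r(q))) ∪ r(r(k ∩ q))
  Sort:  r(r(k ∩ q)) ∪ r(t(k ∩ k ∩ m ∩ p, r(q)))
Right:  r(t(r(q), k ∩ p ∩ k ∩ m)) ∪ r(r(q ∩ k))
  Flatten:  r(t(r(q), k ∩ k ∩ m ∩ p)) ∪ r(r(k ∩ q))
  Order the arguments:  r(r(k ∩ q)) ∪ r(t(r(q), k ∩ k ∩ m ∩ p))

Answer: no — r(r(k ∩ q)) ∪ r(t(k ∩ k ∩ m ∩ p, r(q))) vs r(r(k ∩ q)) ∪ r(t(r(q), k ∩ k ∩ m ∩ p))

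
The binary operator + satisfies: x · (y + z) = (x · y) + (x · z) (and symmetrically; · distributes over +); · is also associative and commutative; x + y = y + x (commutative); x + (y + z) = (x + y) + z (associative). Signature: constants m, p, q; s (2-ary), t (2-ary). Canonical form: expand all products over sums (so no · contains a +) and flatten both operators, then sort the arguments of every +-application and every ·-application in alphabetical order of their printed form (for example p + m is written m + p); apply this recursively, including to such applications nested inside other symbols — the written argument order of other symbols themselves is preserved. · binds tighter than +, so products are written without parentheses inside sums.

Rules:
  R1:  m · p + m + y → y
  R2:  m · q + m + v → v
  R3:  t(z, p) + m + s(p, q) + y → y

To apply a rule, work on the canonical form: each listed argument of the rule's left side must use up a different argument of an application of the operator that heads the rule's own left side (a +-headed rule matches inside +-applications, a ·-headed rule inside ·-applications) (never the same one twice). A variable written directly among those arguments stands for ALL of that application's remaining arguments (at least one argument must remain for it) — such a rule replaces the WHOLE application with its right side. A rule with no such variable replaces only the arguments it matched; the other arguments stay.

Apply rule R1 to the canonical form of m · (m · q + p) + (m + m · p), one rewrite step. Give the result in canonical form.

Answer: m · m · q + m · p

Derivation:
Canonical form:  m + m · m · q + m · p + m · p
Match R1:  consume m, m · p;  y := m · m · q + m · p
The extension variable absorbs all remaining arguments, so the whole application is rewritten.
Giving:  m · m · q + m · p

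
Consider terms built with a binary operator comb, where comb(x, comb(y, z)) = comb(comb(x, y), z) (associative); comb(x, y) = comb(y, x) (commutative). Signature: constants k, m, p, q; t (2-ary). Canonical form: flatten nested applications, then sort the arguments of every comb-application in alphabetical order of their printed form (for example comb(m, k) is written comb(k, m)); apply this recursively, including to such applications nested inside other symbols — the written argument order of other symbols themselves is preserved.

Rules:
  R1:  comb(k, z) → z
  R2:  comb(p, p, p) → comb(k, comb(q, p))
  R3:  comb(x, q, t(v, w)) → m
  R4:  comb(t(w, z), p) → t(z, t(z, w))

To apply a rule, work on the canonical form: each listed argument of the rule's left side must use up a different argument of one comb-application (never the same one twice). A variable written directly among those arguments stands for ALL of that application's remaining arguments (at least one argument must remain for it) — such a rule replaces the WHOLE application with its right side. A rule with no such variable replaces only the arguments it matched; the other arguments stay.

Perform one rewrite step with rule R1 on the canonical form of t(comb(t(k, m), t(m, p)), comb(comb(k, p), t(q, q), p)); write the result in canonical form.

Answer: t(comb(t(k, m), t(m, p)), comb(p, p, t(q, q)))

Derivation:
Canonical form:  t(comb(t(k, m), t(m, p)), comb(k, p, p, t(q, q)))
Apply R1:  consuming k;  z := comb(p, p, t(q, q))
The extension variable absorbs all remaining arguments, so the whole application is rewritten.
Result:  t(comb(t(k, m), t(m, p)), comb(p, p, t(q, q)))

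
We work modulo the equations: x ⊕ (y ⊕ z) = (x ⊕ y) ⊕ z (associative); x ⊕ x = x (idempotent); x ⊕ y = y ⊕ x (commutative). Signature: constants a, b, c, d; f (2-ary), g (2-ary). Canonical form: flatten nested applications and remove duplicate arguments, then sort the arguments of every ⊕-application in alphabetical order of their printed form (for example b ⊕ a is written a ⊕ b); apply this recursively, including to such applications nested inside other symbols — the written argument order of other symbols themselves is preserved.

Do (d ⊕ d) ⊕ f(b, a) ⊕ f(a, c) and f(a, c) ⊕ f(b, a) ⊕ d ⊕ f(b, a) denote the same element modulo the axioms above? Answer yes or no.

Left:  (d ⊕ d) ⊕ f(b, a) ⊕ f(a, c)
  Un-nest:  d ⊕ d ⊕ f(b, a) ⊕ f(a, c)
  Drop duplicates:  drop duplicate d
  Sort:  d ⊕ f(a, c) ⊕ f(b, a)
Right:  f(a, c) ⊕ f(b, a) ⊕ d ⊕ f(b, a)
  Deduplicate:  drop duplicate f(b, a)
  Order the arguments:  d ⊕ f(a, c) ⊕ f(b, a)

Answer: yes — both canonical forms are d ⊕ f(a, c) ⊕ f(b, a)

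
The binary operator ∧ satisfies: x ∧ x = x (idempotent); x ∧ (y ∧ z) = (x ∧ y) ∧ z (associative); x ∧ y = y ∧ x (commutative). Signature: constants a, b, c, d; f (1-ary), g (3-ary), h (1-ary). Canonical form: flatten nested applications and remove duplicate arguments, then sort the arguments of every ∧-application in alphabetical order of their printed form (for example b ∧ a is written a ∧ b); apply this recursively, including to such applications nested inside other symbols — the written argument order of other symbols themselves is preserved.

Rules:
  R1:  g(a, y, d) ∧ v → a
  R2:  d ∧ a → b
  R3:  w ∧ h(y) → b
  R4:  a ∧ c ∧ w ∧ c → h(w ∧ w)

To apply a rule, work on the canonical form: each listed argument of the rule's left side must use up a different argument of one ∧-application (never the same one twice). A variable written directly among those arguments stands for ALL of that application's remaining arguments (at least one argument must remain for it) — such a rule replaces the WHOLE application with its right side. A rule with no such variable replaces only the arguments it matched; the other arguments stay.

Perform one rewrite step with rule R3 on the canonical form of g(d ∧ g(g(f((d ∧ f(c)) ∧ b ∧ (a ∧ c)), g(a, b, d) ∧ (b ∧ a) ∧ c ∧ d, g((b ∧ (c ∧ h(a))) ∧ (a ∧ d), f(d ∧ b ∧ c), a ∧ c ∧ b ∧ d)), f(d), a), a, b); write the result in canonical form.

Answer: g(d ∧ g(g(f(a ∧ b ∧ c ∧ d ∧ f(c)), a ∧ b ∧ c ∧ d ∧ g(a, b, d), g(b, f(b ∧ c ∧ d), a ∧ b ∧ c ∧ d)), f(d), a), a, b)

Derivation:
Canonical form:  g(d ∧ g(g(f(a ∧ b ∧ c ∧ d ∧ f(c)), a ∧ b ∧ c ∧ d ∧ g(a, b, d), g(a ∧ b ∧ c ∧ d ∧ h(a), f(b ∧ c ∧ d), a ∧ b ∧ c ∧ d)), f(d), a), a, b)
Apply R3:  consuming h(a);  w := a ∧ b ∧ c ∧ d, y := a
Every leftover argument binds to the variable; the entire application is replaced.
Giving:  g(d ∧ g(g(f(a ∧ b ∧ c ∧ d ∧ f(c)), a ∧ b ∧ c ∧ d ∧ g(a, b, d), g(b, f(b ∧ c ∧ d), a ∧ b ∧ c ∧ d)), f(d), a), a, b)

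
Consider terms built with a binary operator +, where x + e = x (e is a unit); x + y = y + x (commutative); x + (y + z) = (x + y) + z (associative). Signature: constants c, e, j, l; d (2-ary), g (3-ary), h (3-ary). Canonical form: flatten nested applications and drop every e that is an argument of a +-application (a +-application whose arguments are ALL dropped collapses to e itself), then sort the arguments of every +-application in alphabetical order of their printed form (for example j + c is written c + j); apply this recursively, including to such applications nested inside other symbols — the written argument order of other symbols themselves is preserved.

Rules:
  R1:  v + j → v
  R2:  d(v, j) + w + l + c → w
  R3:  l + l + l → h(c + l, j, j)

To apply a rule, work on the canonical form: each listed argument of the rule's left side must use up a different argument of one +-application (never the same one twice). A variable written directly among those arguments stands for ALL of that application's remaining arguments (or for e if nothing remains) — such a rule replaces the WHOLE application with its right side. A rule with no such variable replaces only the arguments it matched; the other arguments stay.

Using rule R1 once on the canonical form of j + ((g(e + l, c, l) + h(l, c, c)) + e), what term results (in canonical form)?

Answer: g(l, c, l) + h(l, c, c)

Derivation:
Canonical form:  g(l, c, l) + h(l, c, c) + j
Apply R1:  consuming j;  v := g(l, c, l) + h(l, c, c)
Every leftover argument binds to the variable; the entire application is replaced.
Result:  g(l, c, l) + h(l, c, c)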